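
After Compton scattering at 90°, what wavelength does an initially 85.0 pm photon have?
87.4263 pm

Using the Compton formula: λ' = λ + λ_C(1 − cos θ)

For θ = 90°, cos θ = 0 (exact) = 0.0000, so:
1 − cos 90° = 1 − (0) = 1.0000

Δλ = λ_C × 1.0000 = 2.4263 × 1.0000 = 2.4263 pm

λ' = 85.0 + 2.4263 = 87.4263 pm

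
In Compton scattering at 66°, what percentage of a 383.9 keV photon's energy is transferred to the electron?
0.3083 (or 30.83%)

Calculate initial and final photon energies:

Initial: E₀ = 383.9 keV → λ₀ = 3.2296 pm
Compton shift: Δλ = 1.4394 pm
Final wavelength: λ' = 4.6690 pm
Final energy: E' = 265.5455 keV

Fractional energy loss:
(E₀ - E')/E₀ = (383.9000 - 265.5455)/383.9000
= 118.3545/383.9000
= 0.3083
= 30.83%

(Intermediate values are shown rounded; full precision is carried through to the final answer.)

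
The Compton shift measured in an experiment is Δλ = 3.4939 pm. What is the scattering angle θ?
116.10°

From the Compton formula Δλ = λ_C(1 - cos θ), we can solve for θ:

cos θ = 1 - Δλ/λ_C

Given:
- Δλ = 3.4939 pm
- λ_C = h/(m_e·c) ≈ 2.42631024 pm

cos θ = 1 - 3.4939/2.42631024
cos θ = 1 - 1.440005
cos θ = -0.440005

θ = arccos(-0.440005)
θ = 116.10°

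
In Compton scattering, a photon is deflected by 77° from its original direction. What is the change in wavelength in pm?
1.8805 pm

Using the Compton scattering formula:
Δλ = λ_C(1 - cos θ)

where λ_C = h/(m_e·c) ≈ 2.4263 pm is the Compton wavelength of an electron.

For θ = 77°:
cos(77°) = 0.2250
1 - cos(77°) = 0.7750

Δλ = 2.4263 × 0.7750
Δλ = 1.8805 pm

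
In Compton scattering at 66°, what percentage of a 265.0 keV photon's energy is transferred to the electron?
0.2353 (or 23.53%)

Calculate initial and final photon energies:

Initial: E₀ = 265.0 keV → λ₀ = 4.6786 pm
Compton shift: Δλ = 1.4394 pm
Final wavelength: λ' = 6.1181 pm
Final energy: E' = 202.6518 keV

Fractional energy loss:
(E₀ - E')/E₀ = (265.0000 - 202.6518)/265.0000
= 62.3482/265.0000
= 0.2353
= 23.53%

(Intermediate values are shown rounded; full precision is carried through to the final answer.)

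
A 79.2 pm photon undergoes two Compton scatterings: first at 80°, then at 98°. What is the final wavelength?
83.9690 pm

Apply Compton shift twice:

First scattering at θ₁ = 80°:
Δλ₁ = λ_C(1 - cos(80°))
Δλ₁ = 2.4263 × 0.8264
Δλ₁ = 2.0050 pm

After first scattering:
λ₁ = 79.2 + 2.0050 = 81.2050 pm

Second scattering at θ₂ = 98°:
Δλ₂ = λ_C(1 - cos(98°))
Δλ₂ = 2.4263 × 1.1392
Δλ₂ = 2.7640 pm

Final wavelength:
λ₂ = 81.2050 + 2.7640 = 83.9690 pm

Total shift: Δλ_total = 2.0050 + 2.7640 = 4.7690 pm

(Intermediate values are shown rounded; full precision is carried through to the final answer.)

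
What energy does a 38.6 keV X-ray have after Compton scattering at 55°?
37.3954 keV

First convert energy to wavelength:
λ = hc/E, with hc ≈ 1239.842 keV·pm (i.e. 1239.842 eV·nm)

For E = 38.6 keV = 38600 eV:
λ = 1239.842 keV·pm / 38.6 keV
λ = 32.1203 pm

Calculate the Compton shift:
Δλ = λ_C(1 - cos(55°)) = 2.4263 × 0.4264
Δλ = 1.0346 pm

Final wavelength:
λ' = 32.1203 + 1.0346 = 33.1549 pm

Final energy:
E' = hc/λ' = 1239.842 / 33.1549 = 37.3954 keV

(Intermediate values are shown rounded; full precision is carried through to the final answer.)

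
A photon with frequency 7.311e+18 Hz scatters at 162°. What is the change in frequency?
7.567e+17 Hz (decrease)

Convert frequency to wavelength (c = 299792458 m/s):
λ₀ = c/f₀ = 299792458/7.311e+18 = 4.1005671e-11 m = 41.0057 pm

Calculate Compton shift:
Δλ = λ_C(1 - cos(162°)) = 4.7339 pm

Final wavelength:
λ' = λ₀ + Δλ = 41.0057 + 4.7339 = 45.7395 pm

Final frequency:
f' = c/λ' = 299792458/4.5739539e-11 = 6.5543393e+18 Hz

Frequency shift (decrease):
Δf = f₀ - f' = 7.311e+18 - 6.5543393e+18 = 7.567e+17 Hz

(Intermediate values are shown rounded; full precision is carried through to the final answer.)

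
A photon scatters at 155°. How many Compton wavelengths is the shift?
1.9063 λ_C

The Compton shift formula is:
Δλ = λ_C(1 - cos θ)

Dividing both sides by λ_C:
Δλ/λ_C = 1 - cos θ

For θ = 155°:
Δλ/λ_C = 1 - cos(155°)
Δλ/λ_C = 1 - -0.9063
Δλ/λ_C = 1.9063

This means the shift is 1.9063 × λ_C = 4.6253 pm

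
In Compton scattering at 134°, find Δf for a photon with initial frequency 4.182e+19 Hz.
1.524e+19 Hz (decrease)

Convert frequency to wavelength (c = 299792458 m/s):
λ₀ = c/f₀ = 299792458/4.182e+19 = 7.1686384e-12 m = 7.1686 pm

Calculate Compton shift:
Δλ = λ_C(1 - cos(134°)) = 4.1118 pm

Final wavelength:
λ' = λ₀ + Δλ = 7.1686 + 4.1118 = 11.2804 pm

Final frequency:
f' = c/λ' = 299792458/1.1280405e-11 = 2.6576391e+19 Hz

Frequency shift (decrease):
Δf = f₀ - f' = 4.182e+19 - 2.6576391e+19 = 1.524e+19 Hz

(Intermediate values are shown rounded; full precision is carried through to the final answer.)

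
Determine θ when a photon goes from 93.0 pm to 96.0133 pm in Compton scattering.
104.00°

First find the wavelength shift:
Δλ = λ' - λ = 96.0133 - 93.0 = 3.0133 pm

Using Δλ = λ_C(1 - cos θ), with λ_C = h/(m_e·c) ≈ 2.42631024 pm:
cos θ = 1 - Δλ/λ_C
cos θ = 1 - 3.0133/2.42631024
cos θ = -0.241927

θ = arccos(-0.241927)
θ = 104.00°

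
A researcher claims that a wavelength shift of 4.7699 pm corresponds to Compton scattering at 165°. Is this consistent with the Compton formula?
Yes, consistent

Calculate the expected shift for θ = 165°:

Δλ_expected = λ_C(1 - cos(165°))
Δλ_expected = 2.4263 × (1 - cos(165°))
Δλ_expected = 2.4263 × 1.9659
Δλ_expected = 4.7699 pm

Given shift: 4.7699 pm
Expected shift: 4.7699 pm
Difference: 0.0000 pm

The values match. This is consistent with Compton scattering at the stated angle.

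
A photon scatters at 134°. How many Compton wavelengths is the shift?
1.6947 λ_C

The Compton shift formula is:
Δλ = λ_C(1 - cos θ)

Dividing both sides by λ_C:
Δλ/λ_C = 1 - cos θ

For θ = 134°:
Δλ/λ_C = 1 - cos(134°)
Δλ/λ_C = 1 - -0.6947
Δλ/λ_C = 1.6947

This means the shift is 1.6947 × λ_C = 4.1118 pm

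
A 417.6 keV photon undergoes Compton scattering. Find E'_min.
158.5153 keV (at θ = 180°)

The scattered photon has minimum energy when its wavelength is maximum, i.e., when the Compton shift Δλ = λ_C(1 − cos θ) is maximum. This occurs at θ = 180° (backscattering), giving Δλ_max = 2λ_C = 4.8526 pm.

Initial wavelength: λ₀ = hc/E₀ = 2.9690 pm
Maximum final wavelength: λ'_max = λ₀ + 2λ_C = 2.9690 + 4.8526 = 7.8216 pm
Minimum final energy: E'_min = hc/λ'_max = 158.5153 keV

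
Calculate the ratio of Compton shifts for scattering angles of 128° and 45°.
128° produces the larger shift by a factor of 5.516

Calculate both shifts using Δλ = λ_C(1 - cos θ):

For θ₁ = 45°:
Δλ₁ = 2.4263 × (1 - cos(45°))
Δλ₁ = 2.4263 × 0.2929
Δλ₁ = 0.7106 pm

For θ₂ = 128°:
Δλ₂ = 2.4263 × (1 - cos(128°))
Δλ₂ = 2.4263 × 1.6157
Δλ₂ = 3.9201 pm

The 128° angle produces the larger shift.
Ratio: 3.9201/0.7106 = 5.516

(Intermediate values are shown rounded; full precision is carried through to the final answer.)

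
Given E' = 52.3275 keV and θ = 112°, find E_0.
60.9000 keV

Convert final energy to wavelength (hc ≈ 1239.842 keV·pm):
λ' = hc/E' = 1239.842 / 52.3275 = 23.6939 pm

Calculate the Compton shift:
Δλ = λ_C(1 - cos(112°))
Δλ = 2.4263 × (1 - cos(112°))
Δλ = 3.3352 pm

Initial wavelength:
λ = λ' - Δλ = 23.6939 - 3.3352 = 20.3587 pm

Initial energy:
E = hc/λ = 1239.842 / 20.3587 = 60.9000 keV

(Intermediate values are shown rounded; full precision is carried through to the final answer.)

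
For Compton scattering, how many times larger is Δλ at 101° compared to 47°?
101° produces the larger shift by a factor of 3.745

Calculate both shifts using Δλ = λ_C(1 - cos θ):

For θ₁ = 47°:
Δλ₁ = 2.4263 × (1 - cos(47°))
Δλ₁ = 2.4263 × 0.3180
Δλ₁ = 0.7716 pm

For θ₂ = 101°:
Δλ₂ = 2.4263 × (1 - cos(101°))
Δλ₂ = 2.4263 × 1.1908
Δλ₂ = 2.8893 pm

The 101° angle produces the larger shift.
Ratio: 2.8893/0.7716 = 3.745

(Intermediate values are shown rounded; full precision is carried through to the final answer.)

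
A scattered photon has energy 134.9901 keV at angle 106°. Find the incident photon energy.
203.6000 keV

Convert final energy to wavelength (hc ≈ 1239.842 keV·pm):
λ' = hc/E' = 1239.842 / 134.9901 = 9.1847 pm

Calculate the Compton shift:
Δλ = λ_C(1 - cos(106°))
Δλ = 2.4263 × (1 - cos(106°))
Δλ = 3.0951 pm

Initial wavelength:
λ = λ' - Δλ = 9.1847 - 3.0951 = 6.0896 pm

Initial energy:
E = hc/λ = 1239.842 / 6.0896 = 203.6000 keV

(Intermediate values are shown rounded; full precision is carried through to the final answer.)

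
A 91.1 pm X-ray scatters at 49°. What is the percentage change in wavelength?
0.9160%

Calculate the Compton shift:
Δλ = λ_C(1 - cos(49°))
Δλ = 2.4263 × (1 - cos(49°))
Δλ = 2.4263 × 0.3439
Δλ = 0.8345 pm

Percentage change:
(Δλ/λ₀) × 100 = (0.8345/91.1) × 100
= 0.9160%

(Intermediate values are shown rounded; full precision is carried through to the final answer.)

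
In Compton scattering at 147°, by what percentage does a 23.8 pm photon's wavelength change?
18.7445%

Calculate the Compton shift:
Δλ = λ_C(1 - cos(147°))
Δλ = 2.4263 × (1 - cos(147°))
Δλ = 2.4263 × 1.8387
Δλ = 4.4612 pm

Percentage change:
(Δλ/λ₀) × 100 = (4.4612/23.8) × 100
= 18.7445%

(Intermediate values are shown rounded; full precision is carried through to the final answer.)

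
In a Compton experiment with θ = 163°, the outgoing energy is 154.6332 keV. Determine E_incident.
378.9998 keV

Convert final energy to wavelength (hc ≈ 1239.842 keV·pm):
λ' = hc/E' = 1239.842 / 154.6332 = 8.0180 pm

Calculate the Compton shift:
Δλ = λ_C(1 - cos(163°))
Δλ = 2.4263 × (1 - cos(163°))
Δλ = 4.7466 pm

Initial wavelength:
λ = λ' - Δλ = 8.0180 - 4.7466 = 3.2714 pm

Initial energy:
E = hc/λ = 1239.842 / 3.2714 = 378.9998 keV

(Intermediate values are shown rounded; full precision is carried through to the final answer.)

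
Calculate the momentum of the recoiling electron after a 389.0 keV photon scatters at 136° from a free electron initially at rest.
2.7975e-22 kg·m/s

The electron is initially at rest, so by conservation of momentum:
p⃗_e = p⃗₀ − p⃗'  (incident photon momentum minus scattered photon momentum)

Photon momentum magnitudes (p = h/λ = E/c):
λ₀ = hc/E₀ = 3.1873 pm → p₀ = h/λ₀ = 2.0789e-22 kg·m/s
Δλ = λ_C(1 − cos 136°) = 4.1717 pm
λ' = 7.3589 pm → p' = h/λ' = 9.0042e-23 kg·m/s

The scattered photon makes angle θ = 136° with the incident direction, so by the law of cosines:
|p⃗_e|² = p₀² + p'² − 2p₀p'cos θ
|p⃗_e|² = (2.0789e-22)² + (9.0042e-23)² − 2·2.0789e-22·9.0042e-23·cos(136°)
|p⃗_e| = 2.7975e-22 kg·m/s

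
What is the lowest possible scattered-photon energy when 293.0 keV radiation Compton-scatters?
136.4839 keV (at θ = 180°)

The scattered photon has minimum energy when its wavelength is maximum, i.e., when the Compton shift Δλ = λ_C(1 − cos θ) is maximum. This occurs at θ = 180° (backscattering), giving Δλ_max = 2λ_C = 4.8526 pm.

Initial wavelength: λ₀ = hc/E₀ = 4.2315 pm
Maximum final wavelength: λ'_max = λ₀ + 2λ_C = 4.2315 + 4.8526 = 9.0842 pm
Minimum final energy: E'_min = hc/λ'_max = 136.4839 keV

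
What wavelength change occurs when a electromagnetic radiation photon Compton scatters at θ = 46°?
0.7409 pm

Using the Compton scattering formula:
Δλ = λ_C(1 - cos θ)

where λ_C = h/(m_e·c) ≈ 2.4263 pm is the Compton wavelength of an electron.

For θ = 46°:
cos(46°) = 0.6947
1 - cos(46°) = 0.3053

Δλ = 2.4263 × 0.3053
Δλ = 0.7409 pm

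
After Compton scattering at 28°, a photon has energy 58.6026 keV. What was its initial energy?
59.4000 keV

Convert final energy to wavelength (hc ≈ 1239.842 keV·pm):
λ' = hc/E' = 1239.842 / 58.6026 = 21.1568 pm

Calculate the Compton shift:
Δλ = λ_C(1 - cos(28°))
Δλ = 2.4263 × (1 - cos(28°))
Δλ = 0.2840 pm

Initial wavelength:
λ = λ' - Δλ = 21.1568 - 0.2840 = 20.8728 pm

Initial energy:
E = hc/λ = 1239.842 / 20.8728 = 59.4000 keV

(Intermediate values are shown rounded; full precision is carried through to the final answer.)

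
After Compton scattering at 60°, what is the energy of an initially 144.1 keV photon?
126.2929 keV

First convert energy to wavelength:
λ = hc/E, with hc ≈ 1239.842 keV·pm (i.e. 1239.842 eV·nm)

For E = 144.1 keV = 144100 eV:
λ = 1239.842 keV·pm / 144.1 keV
λ = 8.6040 pm

Calculate the Compton shift:
Δλ = λ_C(1 - cos(60°)) = 2.4263 × 0.5000
Δλ = 1.2132 pm

Final wavelength:
λ' = 8.6040 + 1.2132 = 9.8172 pm

Final energy:
E' = hc/λ' = 1239.842 / 9.8172 = 126.2929 keV

(Intermediate values are shown rounded; full precision is carried through to the final answer.)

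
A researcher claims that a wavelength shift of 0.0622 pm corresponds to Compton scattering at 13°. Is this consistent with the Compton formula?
Yes, consistent

Calculate the expected shift for θ = 13°:

Δλ_expected = λ_C(1 - cos(13°))
Δλ_expected = 2.4263 × (1 - cos(13°))
Δλ_expected = 2.4263 × 0.0256
Δλ_expected = 0.0622 pm

Given shift: 0.0622 pm
Expected shift: 0.0622 pm
Difference: 0.0000 pm

The values match. This is consistent with Compton scattering at the stated angle.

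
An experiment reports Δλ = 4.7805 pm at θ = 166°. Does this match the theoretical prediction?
Yes, consistent

Calculate the expected shift for θ = 166°:

Δλ_expected = λ_C(1 - cos(166°))
Δλ_expected = 2.4263 × (1 - cos(166°))
Δλ_expected = 2.4263 × 1.9703
Δλ_expected = 4.7805 pm

Given shift: 4.7805 pm
Expected shift: 4.7805 pm
Difference: 0.0000 pm

The values match. This is consistent with Compton scattering at the stated angle.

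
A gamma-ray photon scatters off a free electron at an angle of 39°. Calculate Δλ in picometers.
0.5407 pm

Using the Compton scattering formula:
Δλ = λ_C(1 - cos θ)

where λ_C = h/(m_e·c) ≈ 2.4263 pm is the Compton wavelength of an electron.

For θ = 39°:
cos(39°) = 0.7771
1 - cos(39°) = 0.2229

Δλ = 2.4263 × 0.2229
Δλ = 0.5407 pm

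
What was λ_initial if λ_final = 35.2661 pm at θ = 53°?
34.3000 pm

From λ' = λ + Δλ, we have λ = λ' - Δλ

First calculate the Compton shift:
Δλ = λ_C(1 - cos θ)
Δλ = 2.4263 × (1 - cos(53°))
Δλ = 2.4263 × 0.3982
Δλ = 0.9661 pm

Initial wavelength:
λ = λ' - Δλ
λ = 35.2661 - 0.9661
λ = 34.3000 pm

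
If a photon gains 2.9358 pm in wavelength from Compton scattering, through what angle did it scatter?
102.12°

From the Compton formula Δλ = λ_C(1 - cos θ), we can solve for θ:

cos θ = 1 - Δλ/λ_C

Given:
- Δλ = 2.9358 pm
- λ_C = h/(m_e·c) ≈ 2.42631024 pm

cos θ = 1 - 2.9358/2.42631024
cos θ = 1 - 1.209985
cos θ = -0.209985

θ = arccos(-0.209985)
θ = 102.12°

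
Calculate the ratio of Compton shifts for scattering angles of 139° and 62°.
139° produces the larger shift by a factor of 3.307

Calculate both shifts using Δλ = λ_C(1 - cos θ):

For θ₁ = 62°:
Δλ₁ = 2.4263 × (1 - cos(62°))
Δλ₁ = 2.4263 × 0.5305
Δλ₁ = 1.2872 pm

For θ₂ = 139°:
Δλ₂ = 2.4263 × (1 - cos(139°))
Δλ₂ = 2.4263 × 1.7547
Δλ₂ = 4.2575 pm

The 139° angle produces the larger shift.
Ratio: 4.2575/1.2872 = 3.307

(Intermediate values are shown rounded; full precision is carried through to the final answer.)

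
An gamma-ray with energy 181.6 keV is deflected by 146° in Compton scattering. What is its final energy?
110.0601 keV

First convert energy to wavelength:
λ = hc/E, with hc ≈ 1239.842 keV·pm (i.e. 1239.842 eV·nm)

For E = 181.6 keV = 181600 eV:
λ = 1239.842 keV·pm / 181.6 keV
λ = 6.8273 pm

Calculate the Compton shift:
Δλ = λ_C(1 - cos(146°)) = 2.4263 × 1.8290
Δλ = 4.4378 pm

Final wavelength:
λ' = 6.8273 + 4.4378 = 11.2651 pm

Final energy:
E' = hc/λ' = 1239.842 / 11.2651 = 110.0601 keV

(Intermediate values are shown rounded; full precision is carried through to the final answer.)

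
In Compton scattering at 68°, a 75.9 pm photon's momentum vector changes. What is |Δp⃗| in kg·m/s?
9.6689e-24 kg·m/s

Photon momentum magnitude is p = h/λ.

Initial momentum:
p₀ = h/λ = 6.6261e-34/7.5900e-11 = 8.7300e-24 kg·m/s

After scattering:
λ' = λ + Δλ = 75.9 + 1.5174 = 77.4174 pm
p' = h/λ' = 6.6261e-34/7.7417e-11 = 8.5589e-24 kg·m/s

Momentum is a vector; the scattered photon's direction makes angle θ = 68° with the incident direction. The magnitude of the vector change Δp⃗ = p⃗₀ − p⃗' is found from the law of cosines:
|Δp⃗|² = p₀² + p'² − 2p₀p'cos θ
|Δp⃗|² = (8.7300e-24)² + (8.5589e-24)² − 2·8.7300e-24·8.5589e-24·cos(68°)
|Δp⃗| = 9.6689e-24 kg·m/s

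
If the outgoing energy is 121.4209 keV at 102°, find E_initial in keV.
170.3000 keV

Convert final energy to wavelength (hc ≈ 1239.842 keV·pm):
λ' = hc/E' = 1239.842 / 121.4209 = 10.2111 pm

Calculate the Compton shift:
Δλ = λ_C(1 - cos(102°))
Δλ = 2.4263 × (1 - cos(102°))
Δλ = 2.9308 pm

Initial wavelength:
λ = λ' - Δλ = 10.2111 - 2.9308 = 7.2803 pm

Initial energy:
E = hc/λ = 1239.842 / 7.2803 = 170.3000 keV

(Intermediate values are shown rounded; full precision is carried through to the final answer.)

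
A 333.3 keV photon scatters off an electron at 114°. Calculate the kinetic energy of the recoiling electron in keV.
159.4841 keV

By energy conservation: K_e = E_initial - E_final

First find the scattered photon energy:
Initial wavelength: λ = hc/E = 3.7199 pm
Compton shift: Δλ = λ_C(1 - cos(114°)) = 3.4132 pm
Final wavelength: λ' = 3.7199 + 3.4132 = 7.1331 pm
Final photon energy: E' = hc/λ' = 173.8159 keV

Electron kinetic energy:
K_e = E - E' = 333.3000 - 173.8159 = 159.4841 keV

(Intermediate values are shown rounded; full precision is carried through to the final answer.)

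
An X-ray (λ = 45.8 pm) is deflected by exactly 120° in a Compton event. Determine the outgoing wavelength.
49.4395 pm

Using the Compton formula: λ' = λ + λ_C(1 − cos θ)

For θ = 120°, cos θ = -1/2 (exact) = -0.5000, so:
1 − cos 120° = 1 − (-1/2) = 1.5000

Δλ = λ_C × 1.5000 = 2.4263 × 1.5000 = 3.6395 pm

λ' = 45.8 + 3.6395 = 49.4395 pm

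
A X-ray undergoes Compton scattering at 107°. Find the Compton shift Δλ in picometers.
3.1357 pm

Using the Compton scattering formula:
Δλ = λ_C(1 - cos θ)

where λ_C = h/(m_e·c) ≈ 2.4263 pm is the Compton wavelength of an electron.

For θ = 107°:
cos(107°) = -0.2924
1 - cos(107°) = 1.2924

Δλ = 2.4263 × 1.2924
Δλ = 3.1357 pm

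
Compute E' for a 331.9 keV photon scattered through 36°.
295.2727 keV

First convert energy to wavelength:
λ = hc/E, with hc ≈ 1239.842 keV·pm (i.e. 1239.842 eV·nm)

For E = 331.9 keV = 331900 eV:
λ = 1239.842 keV·pm / 331.9 keV
λ = 3.7356 pm

Calculate the Compton shift:
Δλ = λ_C(1 - cos(36°)) = 2.4263 × 0.1910
Δλ = 0.4634 pm

Final wavelength:
λ' = 3.7356 + 0.4634 = 4.1990 pm

Final energy:
E' = hc/λ' = 1239.842 / 4.1990 = 295.2727 keV

(Intermediate values are shown rounded; full precision is carried through to the final answer.)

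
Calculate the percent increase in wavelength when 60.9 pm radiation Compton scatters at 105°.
5.0152%

Calculate the Compton shift:
Δλ = λ_C(1 - cos(105°))
Δλ = 2.4263 × (1 - cos(105°))
Δλ = 2.4263 × 1.2588
Δλ = 3.0543 pm

Percentage change:
(Δλ/λ₀) × 100 = (3.0543/60.9) × 100
= 5.0152%

(Intermediate values are shown rounded; full precision is carried through to the final answer.)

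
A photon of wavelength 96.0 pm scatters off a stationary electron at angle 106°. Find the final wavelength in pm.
99.0951 pm

Using the Compton scattering formula:
λ' = λ + Δλ = λ + λ_C(1 - cos θ)

Given:
- Initial wavelength λ = 96.0 pm
- Scattering angle θ = 106°
- Compton wavelength λ_C ≈ 2.4263 pm

Calculate the shift:
Δλ = 2.4263 × (1 - cos(106°))
Δλ = 2.4263 × 1.2756
Δλ = 3.0951 pm

Final wavelength:
λ' = 96.0 + 3.0951 = 99.0951 pm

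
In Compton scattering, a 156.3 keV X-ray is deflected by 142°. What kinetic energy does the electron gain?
55.2593 keV

By energy conservation: K_e = E_initial - E_final

First find the scattered photon energy:
Initial wavelength: λ = hc/E = 7.9325 pm
Compton shift: Δλ = λ_C(1 - cos(142°)) = 4.3383 pm
Final wavelength: λ' = 7.9325 + 4.3383 = 12.2707 pm
Final photon energy: E' = hc/λ' = 101.0407 keV

Electron kinetic energy:
K_e = E - E' = 156.3000 - 101.0407 = 55.2593 keV

(Intermediate values are shown rounded; full precision is carried through to the final answer.)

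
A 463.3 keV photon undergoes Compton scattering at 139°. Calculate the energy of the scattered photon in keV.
178.8170 keV

First convert energy to wavelength:
λ = hc/E, with hc ≈ 1239.842 keV·pm (i.e. 1239.842 eV·nm)

For E = 463.3 keV = 463300 eV:
λ = 1239.842 keV·pm / 463.3 keV
λ = 2.6761 pm

Calculate the Compton shift:
Δλ = λ_C(1 - cos(139°)) = 2.4263 × 1.7547
Δλ = 4.2575 pm

Final wavelength:
λ' = 2.6761 + 4.2575 = 6.9336 pm

Final energy:
E' = hc/λ' = 1239.842 / 6.9336 = 178.8170 keV

(Intermediate values are shown rounded; full precision is carried through to the final answer.)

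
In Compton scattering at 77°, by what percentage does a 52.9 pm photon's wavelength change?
3.5548%

Calculate the Compton shift:
Δλ = λ_C(1 - cos(77°))
Δλ = 2.4263 × (1 - cos(77°))
Δλ = 2.4263 × 0.7750
Δλ = 1.8805 pm

Percentage change:
(Δλ/λ₀) × 100 = (1.8805/52.9) × 100
= 3.5548%

(Intermediate values are shown rounded; full precision is carried through to the final answer.)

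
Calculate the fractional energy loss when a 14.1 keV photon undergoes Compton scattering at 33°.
0.0044 (or 0.44%)

Calculate initial and final photon energies:

Initial: E₀ = 14.1 keV → λ₀ = 87.9321 pm
Compton shift: Δλ = 0.3914 pm
Final wavelength: λ' = 88.3235 pm
Final energy: E' = 14.0375 keV

Fractional energy loss:
(E₀ - E')/E₀ = (14.1000 - 14.0375)/14.1000
= 0.0625/14.1000
= 0.0044
= 0.44%

(Intermediate values are shown rounded; full precision is carried through to the final answer.)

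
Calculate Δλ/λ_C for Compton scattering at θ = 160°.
1.9397 λ_C

The Compton shift formula is:
Δλ = λ_C(1 - cos θ)

Dividing both sides by λ_C:
Δλ/λ_C = 1 - cos θ

For θ = 160°:
Δλ/λ_C = 1 - cos(160°)
Δλ/λ_C = 1 - -0.9397
Δλ/λ_C = 1.9397

This means the shift is 1.9397 × λ_C = 4.7063 pm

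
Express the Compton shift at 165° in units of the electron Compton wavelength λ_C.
1.9659 λ_C

The Compton shift formula is:
Δλ = λ_C(1 - cos θ)

Dividing both sides by λ_C:
Δλ/λ_C = 1 - cos θ

For θ = 165°:
Δλ/λ_C = 1 - cos(165°)
Δλ/λ_C = 1 - -0.9659
Δλ/λ_C = 1.9659

This means the shift is 1.9659 × λ_C = 4.7699 pm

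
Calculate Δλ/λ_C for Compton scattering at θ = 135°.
1.7071 λ_C

The Compton shift formula is:
Δλ = λ_C(1 - cos θ)

Dividing both sides by λ_C:
Δλ/λ_C = 1 - cos θ

For θ = 135°:
Δλ/λ_C = 1 - cos(135°)
Δλ/λ_C = 1 - -0.7071
Δλ/λ_C = 1.7071

This means the shift is 1.7071 × λ_C = 4.1420 pm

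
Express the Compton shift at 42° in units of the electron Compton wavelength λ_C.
0.2569 λ_C

The Compton shift formula is:
Δλ = λ_C(1 - cos θ)

Dividing both sides by λ_C:
Δλ/λ_C = 1 - cos θ

For θ = 42°:
Δλ/λ_C = 1 - cos(42°)
Δλ/λ_C = 1 - 0.7431
Δλ/λ_C = 0.2569

This means the shift is 0.2569 × λ_C = 0.6232 pm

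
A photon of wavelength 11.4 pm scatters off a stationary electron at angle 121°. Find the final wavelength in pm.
15.0760 pm

Using the Compton scattering formula:
λ' = λ + Δλ = λ + λ_C(1 - cos θ)

Given:
- Initial wavelength λ = 11.4 pm
- Scattering angle θ = 121°
- Compton wavelength λ_C ≈ 2.4263 pm

Calculate the shift:
Δλ = 2.4263 × (1 - cos(121°))
Δλ = 2.4263 × 1.5150
Δλ = 3.6760 pm

Final wavelength:
λ' = 11.4 + 3.6760 = 15.0760 pm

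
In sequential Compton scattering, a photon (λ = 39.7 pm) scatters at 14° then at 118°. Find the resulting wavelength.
43.3375 pm

Apply Compton shift twice:

First scattering at θ₁ = 14°:
Δλ₁ = λ_C(1 - cos(14°))
Δλ₁ = 2.4263 × 0.0297
Δλ₁ = 0.0721 pm

After first scattering:
λ₁ = 39.7 + 0.0721 = 39.7721 pm

Second scattering at θ₂ = 118°:
Δλ₂ = λ_C(1 - cos(118°))
Δλ₂ = 2.4263 × 1.4695
Δλ₂ = 3.5654 pm

Final wavelength:
λ₂ = 39.7721 + 3.5654 = 43.3375 pm

Total shift: Δλ_total = 0.0721 + 3.5654 = 3.6375 pm

(Intermediate values are shown rounded; full precision is carried through to the final answer.)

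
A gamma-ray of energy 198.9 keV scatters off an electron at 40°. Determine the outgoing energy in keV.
182.2991 keV

First convert energy to wavelength:
λ = hc/E, with hc ≈ 1239.842 keV·pm (i.e. 1239.842 eV·nm)

For E = 198.9 keV = 198900 eV:
λ = 1239.842 keV·pm / 198.9 keV
λ = 6.2335 pm

Calculate the Compton shift:
Δλ = λ_C(1 - cos(40°)) = 2.4263 × 0.2340
Δλ = 0.5676 pm

Final wavelength:
λ' = 6.2335 + 0.5676 = 6.8011 pm

Final energy:
E' = hc/λ' = 1239.842 / 6.8011 = 182.2991 keV

(Intermediate values are shown rounded; full precision is carried through to the final answer.)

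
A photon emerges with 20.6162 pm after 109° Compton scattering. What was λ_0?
17.4000 pm

From λ' = λ + Δλ, we have λ = λ' - Δλ

First calculate the Compton shift:
Δλ = λ_C(1 - cos θ)
Δλ = 2.4263 × (1 - cos(109°))
Δλ = 2.4263 × 1.3256
Δλ = 3.2162 pm

Initial wavelength:
λ = λ' - Δλ
λ = 20.6162 - 3.2162
λ = 17.4000 pm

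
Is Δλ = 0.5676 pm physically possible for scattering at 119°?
No, inconsistent

Calculate the expected shift for θ = 119°:

Δλ_expected = λ_C(1 - cos(119°))
Δλ_expected = 2.4263 × (1 - cos(119°))
Δλ_expected = 2.4263 × 1.4848
Δλ_expected = 3.6026 pm

Given shift: 0.5676 pm
Expected shift: 3.6026 pm
Difference: 3.0350 pm

The values do not match. The given shift corresponds to θ ≈ 40.0°, not 119°.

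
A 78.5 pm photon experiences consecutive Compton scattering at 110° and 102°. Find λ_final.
84.6869 pm

Apply Compton shift twice:

First scattering at θ₁ = 110°:
Δλ₁ = λ_C(1 - cos(110°))
Δλ₁ = 2.4263 × 1.3420
Δλ₁ = 3.2562 pm

After first scattering:
λ₁ = 78.5 + 3.2562 = 81.7562 pm

Second scattering at θ₂ = 102°:
Δλ₂ = λ_C(1 - cos(102°))
Δλ₂ = 2.4263 × 1.2079
Δλ₂ = 2.9308 pm

Final wavelength:
λ₂ = 81.7562 + 2.9308 = 84.6869 pm

Total shift: Δλ_total = 3.2562 + 2.9308 = 6.1869 pm

(Intermediate values are shown rounded; full precision is carried through to the final answer.)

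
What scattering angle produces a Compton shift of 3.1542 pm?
107.46°

From the Compton formula Δλ = λ_C(1 - cos θ), we can solve for θ:

cos θ = 1 - Δλ/λ_C

Given:
- Δλ = 3.1542 pm
- λ_C = h/(m_e·c) ≈ 2.42631024 pm

cos θ = 1 - 3.1542/2.42631024
cos θ = 1 - 1.299999
cos θ = -0.299999

θ = arccos(-0.299999)
θ = 107.46°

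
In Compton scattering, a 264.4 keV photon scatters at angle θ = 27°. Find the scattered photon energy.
250.2851 keV

First convert energy to wavelength:
λ = hc/E, with hc ≈ 1239.842 keV·pm (i.e. 1239.842 eV·nm)

For E = 264.4 keV = 264400 eV:
λ = 1239.842 keV·pm / 264.4 keV
λ = 4.6893 pm

Calculate the Compton shift:
Δλ = λ_C(1 - cos(27°)) = 2.4263 × 0.1090
Δλ = 0.2645 pm

Final wavelength:
λ' = 4.6893 + 0.2645 = 4.9537 pm

Final energy:
E' = hc/λ' = 1239.842 / 4.9537 = 250.2851 keV

(Intermediate values are shown rounded; full precision is carried through to the final answer.)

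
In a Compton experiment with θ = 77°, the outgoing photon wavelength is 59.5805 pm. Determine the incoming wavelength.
57.7000 pm

From λ' = λ + Δλ, we have λ = λ' - Δλ

First calculate the Compton shift:
Δλ = λ_C(1 - cos θ)
Δλ = 2.4263 × (1 - cos(77°))
Δλ = 2.4263 × 0.7750
Δλ = 1.8805 pm

Initial wavelength:
λ = λ' - Δλ
λ = 59.5805 - 1.8805
λ = 57.7000 pm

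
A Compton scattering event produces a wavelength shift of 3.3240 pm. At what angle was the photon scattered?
111.71°

From the Compton formula Δλ = λ_C(1 - cos θ), we can solve for θ:

cos θ = 1 - Δλ/λ_C

Given:
- Δλ = 3.3240 pm
- λ_C = h/(m_e·c) ≈ 2.42631024 pm

cos θ = 1 - 3.3240/2.42631024
cos θ = 1 - 1.369981
cos θ = -0.369981

θ = arccos(-0.369981)
θ = 111.71°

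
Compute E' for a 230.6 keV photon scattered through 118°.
138.6540 keV

First convert energy to wavelength:
λ = hc/E, with hc ≈ 1239.842 keV·pm (i.e. 1239.842 eV·nm)

For E = 230.6 keV = 230600 eV:
λ = 1239.842 keV·pm / 230.6 keV
λ = 5.3766 pm

Calculate the Compton shift:
Δλ = λ_C(1 - cos(118°)) = 2.4263 × 1.4695
Δλ = 3.5654 pm

Final wavelength:
λ' = 5.3766 + 3.5654 = 8.9420 pm

Final energy:
E' = hc/λ' = 1239.842 / 8.9420 = 138.6540 keV

(Intermediate values are shown rounded; full precision is carried through to the final answer.)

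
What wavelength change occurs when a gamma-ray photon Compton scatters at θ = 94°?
2.5956 pm

Using the Compton scattering formula:
Δλ = λ_C(1 - cos θ)

where λ_C = h/(m_e·c) ≈ 2.4263 pm is the Compton wavelength of an electron.

For θ = 94°:
cos(94°) = -0.0698
1 - cos(94°) = 1.0698

Δλ = 2.4263 × 1.0698
Δλ = 2.5956 pm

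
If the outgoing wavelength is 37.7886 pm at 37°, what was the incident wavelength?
37.3000 pm

From λ' = λ + Δλ, we have λ = λ' - Δλ

First calculate the Compton shift:
Δλ = λ_C(1 - cos θ)
Δλ = 2.4263 × (1 - cos(37°))
Δλ = 2.4263 × 0.2014
Δλ = 0.4886 pm

Initial wavelength:
λ = λ' - Δλ
λ = 37.7886 - 0.4886
λ = 37.3000 pm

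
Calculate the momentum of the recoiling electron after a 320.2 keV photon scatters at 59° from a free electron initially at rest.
1.5288e-22 kg·m/s

The electron is initially at rest, so by conservation of momentum:
p⃗_e = p⃗₀ − p⃗'  (incident photon momentum minus scattered photon momentum)

Photon momentum magnitudes (p = h/λ = E/c):
λ₀ = hc/E₀ = 3.8721 pm → p₀ = h/λ₀ = 1.7112e-22 kg·m/s
Δλ = λ_C(1 − cos 59°) = 1.1767 pm
λ' = 5.0488 pm → p' = h/λ' = 1.3124e-22 kg·m/s

The scattered photon makes angle θ = 59° with the incident direction, so by the law of cosines:
|p⃗_e|² = p₀² + p'² − 2p₀p'cos θ
|p⃗_e|² = (1.7112e-22)² + (1.3124e-22)² − 2·1.7112e-22·1.3124e-22·cos(59°)
|p⃗_e| = 1.5288e-22 kg·m/s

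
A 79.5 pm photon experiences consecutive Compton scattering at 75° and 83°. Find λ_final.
83.4290 pm

Apply Compton shift twice:

First scattering at θ₁ = 75°:
Δλ₁ = λ_C(1 - cos(75°))
Δλ₁ = 2.4263 × 0.7412
Δλ₁ = 1.7983 pm

After first scattering:
λ₁ = 79.5 + 1.7983 = 81.2983 pm

Second scattering at θ₂ = 83°:
Δλ₂ = λ_C(1 - cos(83°))
Δλ₂ = 2.4263 × 0.8781
Δλ₂ = 2.1306 pm

Final wavelength:
λ₂ = 81.2983 + 2.1306 = 83.4290 pm

Total shift: Δλ_total = 1.7983 + 2.1306 = 3.9290 pm

(Intermediate values are shown rounded; full precision is carried through to the final answer.)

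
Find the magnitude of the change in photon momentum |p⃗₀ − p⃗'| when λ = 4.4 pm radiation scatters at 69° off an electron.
1.5181e-22 kg·m/s

Photon momentum magnitude is p = h/λ.

Initial momentum:
p₀ = h/λ = 6.6261e-34/4.4000e-12 = 1.5059e-22 kg·m/s

After scattering:
λ' = λ + Δλ = 4.4 + 1.5568 = 5.9568 pm
p' = h/λ' = 6.6261e-34/5.9568e-12 = 1.1124e-22 kg·m/s

Momentum is a vector; the scattered photon's direction makes angle θ = 69° with the incident direction. The magnitude of the vector change Δp⃗ = p⃗₀ − p⃗' is found from the law of cosines:
|Δp⃗|² = p₀² + p'² − 2p₀p'cos θ
|Δp⃗|² = (1.5059e-22)² + (1.1124e-22)² − 2·1.5059e-22·1.1124e-22·cos(69°)
|Δp⃗| = 1.5181e-22 kg·m/s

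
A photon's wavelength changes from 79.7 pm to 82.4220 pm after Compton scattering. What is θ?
97.00°

First find the wavelength shift:
Δλ = λ' - λ = 82.4220 - 79.7 = 2.7220 pm

Using Δλ = λ_C(1 - cos θ), with λ_C = h/(m_e·c) ≈ 2.42631024 pm:
cos θ = 1 - Δλ/λ_C
cos θ = 1 - 2.7220/2.42631024
cos θ = -0.121868

θ = arccos(-0.121868)
θ = 97.00°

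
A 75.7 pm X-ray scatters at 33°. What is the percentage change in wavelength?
0.5171%

Calculate the Compton shift:
Δλ = λ_C(1 - cos(33°))
Δλ = 2.4263 × (1 - cos(33°))
Δλ = 2.4263 × 0.1613
Δλ = 0.3914 pm

Percentage change:
(Δλ/λ₀) × 100 = (0.3914/75.7) × 100
= 0.5171%

(Intermediate values are shown rounded; full precision is carried through to the final answer.)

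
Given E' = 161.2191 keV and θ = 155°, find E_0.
404.5000 keV

Convert final energy to wavelength (hc ≈ 1239.842 keV·pm):
λ' = hc/E' = 1239.842 / 161.2191 = 7.6904 pm

Calculate the Compton shift:
Δλ = λ_C(1 - cos(155°))
Δλ = 2.4263 × (1 - cos(155°))
Δλ = 4.6253 pm

Initial wavelength:
λ = λ' - Δλ = 7.6904 - 4.6253 = 3.0651 pm

Initial energy:
E = hc/λ = 1239.842 / 3.0651 = 404.5000 keV

(Intermediate values are shown rounded; full precision is carried through to the final answer.)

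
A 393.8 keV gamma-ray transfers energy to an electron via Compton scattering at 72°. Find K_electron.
136.8350 keV

By energy conservation: K_e = E_initial - E_final

First find the scattered photon energy:
Initial wavelength: λ = hc/E = 3.1484 pm
Compton shift: Δλ = λ_C(1 - cos(72°)) = 1.6765 pm
Final wavelength: λ' = 3.1484 + 1.6765 = 4.8249 pm
Final photon energy: E' = hc/λ' = 256.9650 keV

Electron kinetic energy:
K_e = E - E' = 393.8000 - 256.9650 = 136.8350 keV

(Intermediate values are shown rounded; full precision is carried through to the final answer.)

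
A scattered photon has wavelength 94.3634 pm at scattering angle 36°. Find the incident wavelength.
93.9000 pm

From λ' = λ + Δλ, we have λ = λ' - Δλ

First calculate the Compton shift:
Δλ = λ_C(1 - cos θ)
Δλ = 2.4263 × (1 - cos(36°))
Δλ = 2.4263 × 0.1910
Δλ = 0.4634 pm

Initial wavelength:
λ = λ' - Δλ
λ = 94.3634 - 0.4634
λ = 93.9000 pm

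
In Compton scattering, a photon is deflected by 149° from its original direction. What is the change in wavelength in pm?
4.5061 pm

Using the Compton scattering formula:
Δλ = λ_C(1 - cos θ)

where λ_C = h/(m_e·c) ≈ 2.4263 pm is the Compton wavelength of an electron.

For θ = 149°:
cos(149°) = -0.8572
1 - cos(149°) = 1.8572

Δλ = 2.4263 × 1.8572
Δλ = 4.5061 pm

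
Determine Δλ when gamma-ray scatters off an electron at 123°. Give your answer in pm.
3.7478 pm

Using the Compton scattering formula:
Δλ = λ_C(1 - cos θ)

where λ_C = h/(m_e·c) ≈ 2.4263 pm is the Compton wavelength of an electron.

For θ = 123°:
cos(123°) = -0.5446
1 - cos(123°) = 1.5446

Δλ = 2.4263 × 1.5446
Δλ = 3.7478 pm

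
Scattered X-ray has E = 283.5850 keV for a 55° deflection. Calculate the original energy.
371.5001 keV

Convert final energy to wavelength (hc ≈ 1239.842 keV·pm):
λ' = hc/E' = 1239.842 / 283.5850 = 4.3720 pm

Calculate the Compton shift:
Δλ = λ_C(1 - cos(55°))
Δλ = 2.4263 × (1 - cos(55°))
Δλ = 1.0346 pm

Initial wavelength:
λ = λ' - Δλ = 4.3720 - 1.0346 = 3.3374 pm

Initial energy:
E = hc/λ = 1239.842 / 3.3374 = 371.5001 keV

(Intermediate values are shown rounded; full precision is carried through to the final answer.)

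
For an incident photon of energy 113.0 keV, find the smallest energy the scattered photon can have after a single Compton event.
78.3487 keV (at θ = 180°)

The scattered photon has minimum energy when its wavelength is maximum, i.e., when the Compton shift Δλ = λ_C(1 − cos θ) is maximum. This occurs at θ = 180° (backscattering), giving Δλ_max = 2λ_C = 4.8526 pm.

Initial wavelength: λ₀ = hc/E₀ = 10.9721 pm
Maximum final wavelength: λ'_max = λ₀ + 2λ_C = 10.9721 + 4.8526 = 15.8247 pm
Minimum final energy: E'_min = hc/λ'_max = 78.3487 keV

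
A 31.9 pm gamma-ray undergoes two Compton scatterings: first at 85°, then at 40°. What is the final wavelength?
34.6825 pm

Apply Compton shift twice:

First scattering at θ₁ = 85°:
Δλ₁ = λ_C(1 - cos(85°))
Δλ₁ = 2.4263 × 0.9128
Δλ₁ = 2.2148 pm

After first scattering:
λ₁ = 31.9 + 2.2148 = 34.1148 pm

Second scattering at θ₂ = 40°:
Δλ₂ = λ_C(1 - cos(40°))
Δλ₂ = 2.4263 × 0.2340
Δλ₂ = 0.5676 pm

Final wavelength:
λ₂ = 34.1148 + 0.5676 = 34.6825 pm

Total shift: Δλ_total = 2.2148 + 0.5676 = 2.7825 pm

(Intermediate values are shown rounded; full precision is carried through to the final answer.)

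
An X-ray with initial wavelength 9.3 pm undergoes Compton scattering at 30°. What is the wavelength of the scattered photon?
9.6251 pm

Using the Compton scattering formula:
λ' = λ + Δλ = λ + λ_C(1 - cos θ)

Given:
- Initial wavelength λ = 9.3 pm
- Scattering angle θ = 30°
- Compton wavelength λ_C ≈ 2.4263 pm

Calculate the shift:
Δλ = 2.4263 × (1 - cos(30°))
Δλ = 2.4263 × 0.1340
Δλ = 0.3251 pm

Final wavelength:
λ' = 9.3 + 0.3251 = 9.6251 pm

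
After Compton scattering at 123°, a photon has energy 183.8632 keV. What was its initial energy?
413.8999 keV

Convert final energy to wavelength (hc ≈ 1239.842 keV·pm):
λ' = hc/E' = 1239.842 / 183.8632 = 6.7433 pm

Calculate the Compton shift:
Δλ = λ_C(1 - cos(123°))
Δλ = 2.4263 × (1 - cos(123°))
Δλ = 3.7478 pm

Initial wavelength:
λ = λ' - Δλ = 6.7433 - 3.7478 = 2.9955 pm

Initial energy:
E = hc/λ = 1239.842 / 2.9955 = 413.8999 keV

(Intermediate values are shown rounded; full precision is carried through to the final answer.)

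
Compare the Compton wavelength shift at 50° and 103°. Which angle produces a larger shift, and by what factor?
103° produces the larger shift by a factor of 3.429

Calculate both shifts using Δλ = λ_C(1 - cos θ):

For θ₁ = 50°:
Δλ₁ = 2.4263 × (1 - cos(50°))
Δλ₁ = 2.4263 × 0.3572
Δλ₁ = 0.8667 pm

For θ₂ = 103°:
Δλ₂ = 2.4263 × (1 - cos(103°))
Δλ₂ = 2.4263 × 1.2250
Δλ₂ = 2.9721 pm

The 103° angle produces the larger shift.
Ratio: 2.9721/0.8667 = 3.429

(Intermediate values are shown rounded; full precision is carried through to the final answer.)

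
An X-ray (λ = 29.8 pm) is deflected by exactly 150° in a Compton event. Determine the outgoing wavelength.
34.3276 pm

Using the Compton formula: λ' = λ + λ_C(1 − cos θ)

For θ = 150°, cos θ = -√3/2 (exact) ≈ -0.8660, so:
1 − cos 150° = 1 − (-√3/2) ≈ 1.8660

Δλ = λ_C × 1.8660 = 2.4263 × 1.8660 = 4.5276 pm

λ' = 29.8 + 4.5276 = 34.3276 pm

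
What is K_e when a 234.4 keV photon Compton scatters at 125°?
98.2645 keV

By energy conservation: K_e = E_initial - E_final

First find the scattered photon energy:
Initial wavelength: λ = hc/E = 5.2894 pm
Compton shift: Δλ = λ_C(1 - cos(125°)) = 3.8180 pm
Final wavelength: λ' = 5.2894 + 3.8180 = 9.1074 pm
Final photon energy: E' = hc/λ' = 136.1355 keV

Electron kinetic energy:
K_e = E - E' = 234.4000 - 136.1355 = 98.2645 keV

(Intermediate values are shown rounded; full precision is carried through to the final answer.)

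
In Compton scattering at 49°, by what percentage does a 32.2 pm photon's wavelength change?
2.5916%

Calculate the Compton shift:
Δλ = λ_C(1 - cos(49°))
Δλ = 2.4263 × (1 - cos(49°))
Δλ = 2.4263 × 0.3439
Δλ = 0.8345 pm

Percentage change:
(Δλ/λ₀) × 100 = (0.8345/32.2) × 100
= 2.5916%

(Intermediate values are shown rounded; full precision is carried through to the final answer.)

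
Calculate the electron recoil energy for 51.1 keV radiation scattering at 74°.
3.4515 keV

By energy conservation: K_e = E_initial - E_final

First find the scattered photon energy:
Initial wavelength: λ = hc/E = 24.2631 pm
Compton shift: Δλ = λ_C(1 - cos(74°)) = 1.7575 pm
Final wavelength: λ' = 24.2631 + 1.7575 = 26.0206 pm
Final photon energy: E' = hc/λ' = 47.6485 keV

Electron kinetic energy:
K_e = E - E' = 51.1000 - 47.6485 = 3.4515 keV

(Intermediate values are shown rounded; full precision is carried through to the final answer.)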